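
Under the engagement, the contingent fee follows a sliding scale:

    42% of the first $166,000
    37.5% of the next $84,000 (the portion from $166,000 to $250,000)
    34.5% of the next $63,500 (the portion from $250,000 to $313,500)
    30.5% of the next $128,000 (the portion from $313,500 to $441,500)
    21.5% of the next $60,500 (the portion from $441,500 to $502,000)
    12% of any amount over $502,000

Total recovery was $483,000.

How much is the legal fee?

$171,090.00

First $166,000 at 42% = $69,720.00
Next $84,000 at 37.5% = $31,500.00
Next $63,500 at 34.5% = $21,907.50
Next $128,000 at 30.5% = $39,040.00
Remaining $41,500 at 21.5% = $8,922.50
Fee: $69,720.00 + $31,500.00 + $21,907.50 + $39,040.00 + $8,922.50 = $171,090.00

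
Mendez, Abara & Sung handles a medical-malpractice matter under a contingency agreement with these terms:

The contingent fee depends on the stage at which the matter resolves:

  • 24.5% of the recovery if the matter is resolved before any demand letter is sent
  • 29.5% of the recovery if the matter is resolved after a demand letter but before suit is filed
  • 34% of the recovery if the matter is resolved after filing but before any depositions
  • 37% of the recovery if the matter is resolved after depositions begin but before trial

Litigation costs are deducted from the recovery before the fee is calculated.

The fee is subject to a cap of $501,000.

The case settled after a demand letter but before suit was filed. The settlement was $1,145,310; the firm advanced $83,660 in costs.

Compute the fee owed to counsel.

$313,186.75

Fee base (net of costs): $1,145,310 − $83,660 = $1,061,650
The matter settled after a demand letter but before suit was filed, so the 29.5% rate applies.
$1,061,650 × 29.5% = $313,186.75
$313,186.75 is under the $501,000 cap.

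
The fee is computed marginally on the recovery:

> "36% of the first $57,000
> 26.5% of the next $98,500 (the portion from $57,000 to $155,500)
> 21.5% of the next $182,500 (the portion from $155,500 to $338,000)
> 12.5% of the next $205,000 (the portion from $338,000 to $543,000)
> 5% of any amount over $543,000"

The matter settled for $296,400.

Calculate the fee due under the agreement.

First $57,000 at 36% = $20,520.00
Next $98,500 at 26.5% = $26,102.50
Remaining $140,900 at 21.5% = $30,293.50
Fee: $20,520.00 + $26,102.50 + $30,293.50 = $76,916.00

$76,916.00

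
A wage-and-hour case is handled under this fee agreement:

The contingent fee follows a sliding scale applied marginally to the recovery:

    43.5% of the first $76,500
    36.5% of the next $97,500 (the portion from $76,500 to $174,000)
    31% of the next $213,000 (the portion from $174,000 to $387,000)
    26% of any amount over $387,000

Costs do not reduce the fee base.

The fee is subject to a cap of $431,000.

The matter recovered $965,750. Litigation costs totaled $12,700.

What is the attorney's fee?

Fee base is the gross recovery, $965,750; costs are reimbursed separately.
First $76,500 at 43.5% = $33,277.50
Next $97,500 at 36.5% = $35,587.50
Next $213,000 at 31% = $66,030.00
Remaining $578,750 at 26% = $150,475.00
Fee: $33,277.50 + $35,587.50 + $66,030.00 + $150,475.00 = $285,370.00
$285,370.00 is under the $431,000 cap.

$285,370.00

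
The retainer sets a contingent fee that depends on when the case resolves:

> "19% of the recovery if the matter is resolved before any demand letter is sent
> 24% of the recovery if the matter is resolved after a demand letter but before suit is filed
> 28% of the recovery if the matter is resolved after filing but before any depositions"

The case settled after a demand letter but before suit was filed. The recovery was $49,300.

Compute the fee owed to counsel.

$11,832.00

The matter settled after a demand letter but before suit was filed, so the 24% rate applies.
$49,300 × 24% = $11,832.00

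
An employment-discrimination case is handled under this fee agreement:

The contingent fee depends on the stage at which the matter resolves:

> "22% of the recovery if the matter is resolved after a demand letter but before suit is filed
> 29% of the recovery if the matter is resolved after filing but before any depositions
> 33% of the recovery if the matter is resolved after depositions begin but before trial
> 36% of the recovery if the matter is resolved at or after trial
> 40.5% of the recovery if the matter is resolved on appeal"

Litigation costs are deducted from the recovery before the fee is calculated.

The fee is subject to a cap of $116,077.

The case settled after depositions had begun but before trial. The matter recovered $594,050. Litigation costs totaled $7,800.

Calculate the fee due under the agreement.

Fee base (net of costs): $594,050 − $7,800 = $586,250
The matter settled after depositions had begun but before trial, so the 33% rate applies.
$586,250 × 33% = $193,462.50
$193,462.50 exceeds the $116,077 cap, so the fee is capped at $116,077.00.

$116,077.00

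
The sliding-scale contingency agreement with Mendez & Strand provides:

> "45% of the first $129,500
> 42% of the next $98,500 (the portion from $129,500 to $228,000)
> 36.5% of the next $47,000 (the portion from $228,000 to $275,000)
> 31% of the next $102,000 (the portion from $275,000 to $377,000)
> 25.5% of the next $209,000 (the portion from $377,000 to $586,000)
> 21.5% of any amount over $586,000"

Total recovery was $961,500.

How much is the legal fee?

$282,447.50

First $129,500 at 45% = $58,275.00
Next $98,500 at 42% = $41,370.00
Next $47,000 at 36.5% = $17,155.00
Next $102,000 at 31% = $31,620.00
Next $209,000 at 25.5% = $53,295.00
Remaining $375,500 at 21.5% = $80,732.50
Fee: $58,275.00 + $41,370.00 + $17,155.00 + $31,620.00 + $53,295.00 + $80,732.50 = $282,447.50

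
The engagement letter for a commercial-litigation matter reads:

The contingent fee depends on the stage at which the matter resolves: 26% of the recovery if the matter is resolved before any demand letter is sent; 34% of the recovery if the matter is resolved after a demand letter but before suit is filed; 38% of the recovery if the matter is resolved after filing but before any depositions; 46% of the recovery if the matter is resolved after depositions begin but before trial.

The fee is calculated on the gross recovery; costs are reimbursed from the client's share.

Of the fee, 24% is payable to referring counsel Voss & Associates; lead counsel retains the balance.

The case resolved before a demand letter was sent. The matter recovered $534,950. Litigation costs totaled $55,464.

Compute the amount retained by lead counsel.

$105,706.12

Fee base is the gross recovery, $534,950; costs are reimbursed separately.
The matter resolved before a demand letter was sent, so the 26% rate applies.
$534,950 × 26% = $139,087.00
Referral share: 24% of $139,087.00 = $33,380.88; lead counsel retains $139,087.00 − $33,380.88 = $105,706.12.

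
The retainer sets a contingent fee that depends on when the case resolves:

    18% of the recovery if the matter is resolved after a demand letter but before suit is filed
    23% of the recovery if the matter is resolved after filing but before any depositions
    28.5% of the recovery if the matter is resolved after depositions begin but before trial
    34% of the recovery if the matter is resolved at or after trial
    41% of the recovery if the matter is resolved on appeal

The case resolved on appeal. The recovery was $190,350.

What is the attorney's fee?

$78,043.50

The matter resolved on appeal, so the 41% rate applies.
$190,350 × 41% = $78,043.50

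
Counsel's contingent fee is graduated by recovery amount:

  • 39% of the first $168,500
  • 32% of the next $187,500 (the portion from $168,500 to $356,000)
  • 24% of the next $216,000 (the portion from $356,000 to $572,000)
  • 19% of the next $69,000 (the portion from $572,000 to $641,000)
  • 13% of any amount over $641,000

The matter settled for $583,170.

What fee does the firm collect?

$179,677.30

First $168,500 at 39% = $65,715.00
Next $187,500 at 32% = $60,000.00
Next $216,000 at 24% = $51,840.00
Remaining $11,170 at 19% = $2,122.30
Fee: $65,715.00 + $60,000.00 + $51,840.00 + $2,122.30 = $179,677.30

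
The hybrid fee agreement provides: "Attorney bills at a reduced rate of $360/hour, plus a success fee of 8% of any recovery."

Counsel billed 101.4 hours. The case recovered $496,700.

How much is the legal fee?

$76,240.00

Hourly: 101.4 × $360 = $36,504.00
Success fee: 8% of $496,700 = $39,736.00
Total: $36,504.00 + $39,736.00 = $76,240.00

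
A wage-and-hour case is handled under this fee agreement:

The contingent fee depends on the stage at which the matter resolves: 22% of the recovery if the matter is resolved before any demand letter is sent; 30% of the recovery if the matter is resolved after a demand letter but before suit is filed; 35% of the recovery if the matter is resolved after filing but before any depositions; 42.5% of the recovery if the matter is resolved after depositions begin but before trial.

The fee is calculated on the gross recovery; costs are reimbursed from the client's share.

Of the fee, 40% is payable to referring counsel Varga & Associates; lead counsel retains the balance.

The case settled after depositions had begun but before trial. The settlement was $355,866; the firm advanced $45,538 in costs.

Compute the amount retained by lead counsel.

Fee base is the gross recovery, $355,866; costs are reimbursed separately.
The matter settled after depositions had begun but before trial, so the 42.5% rate applies.
$355,866 × 42.5% = $151,243.05
Referral share: 40% of $151,243.05 = $60,497.22; lead counsel retains $151,243.05 − $60,497.22 = $90,745.83.

$90,745.83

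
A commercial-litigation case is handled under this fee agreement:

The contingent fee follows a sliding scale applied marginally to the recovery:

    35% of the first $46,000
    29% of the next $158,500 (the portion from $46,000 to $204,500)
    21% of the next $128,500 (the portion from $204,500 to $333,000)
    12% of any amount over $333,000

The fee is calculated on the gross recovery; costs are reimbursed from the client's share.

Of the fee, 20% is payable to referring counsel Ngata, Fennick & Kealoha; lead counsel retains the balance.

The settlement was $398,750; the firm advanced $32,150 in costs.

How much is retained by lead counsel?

Fee base is the gross recovery, $398,750; costs are reimbursed separately.
First $46,000 at 35% = $16,100.00
Next $158,500 at 29% = $45,965.00
Next $128,500 at 21% = $26,985.00
Remaining $65,750 at 12% = $7,890.00
Fee: $16,100.00 + $45,965.00 + $26,985.00 + $7,890.00 = $96,940.00
Referral share: 20% of $96,940.00 = $19,388.00; lead counsel retains $96,940.00 − $19,388.00 = $77,552.00.

$77,552.00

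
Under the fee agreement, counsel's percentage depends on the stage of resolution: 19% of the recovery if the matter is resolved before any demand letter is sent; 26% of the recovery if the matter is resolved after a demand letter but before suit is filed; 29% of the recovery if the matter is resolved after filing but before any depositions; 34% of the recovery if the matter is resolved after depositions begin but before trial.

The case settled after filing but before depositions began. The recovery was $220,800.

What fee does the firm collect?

The matter settled after filing but before depositions began, so the 29% rate applies.
$220,800 × 29% = $64,032.00

$64,032.00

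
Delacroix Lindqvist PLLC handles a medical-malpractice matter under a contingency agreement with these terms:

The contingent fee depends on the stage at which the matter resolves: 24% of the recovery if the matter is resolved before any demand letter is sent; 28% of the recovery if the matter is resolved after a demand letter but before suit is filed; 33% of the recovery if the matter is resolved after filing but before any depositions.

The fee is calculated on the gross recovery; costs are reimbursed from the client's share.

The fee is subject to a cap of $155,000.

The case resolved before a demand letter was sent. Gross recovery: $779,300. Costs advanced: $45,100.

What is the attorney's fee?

Fee base is the gross recovery, $779,300; costs are reimbursed separately.
The matter resolved before a demand letter was sent, so the 24% rate applies.
$779,300 × 24% = $187,032.00
$187,032.00 exceeds the $155,000 cap, so the fee is capped at $155,000.00.

$155,000.00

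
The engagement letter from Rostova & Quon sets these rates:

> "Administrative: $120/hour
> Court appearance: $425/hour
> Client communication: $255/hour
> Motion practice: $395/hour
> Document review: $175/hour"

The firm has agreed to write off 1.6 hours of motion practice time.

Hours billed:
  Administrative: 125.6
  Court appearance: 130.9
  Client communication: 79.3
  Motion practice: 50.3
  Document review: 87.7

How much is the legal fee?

$125,510.00

Administrative: 125.6 × $120 = $15,072.00
Court appearance: 130.9 × $425 = $55,632.50
Client communication: 79.3 × $255 = $20,221.50
Motion practice: 50.3 × $395 = $19,868.50
Document review: 87.7 × $175 = $15,347.50
Subtotal: $126,142.00
Write-off: 1.6 × $395 = $632.00
Total: $126,142.00 − $632.00 = $125,510.00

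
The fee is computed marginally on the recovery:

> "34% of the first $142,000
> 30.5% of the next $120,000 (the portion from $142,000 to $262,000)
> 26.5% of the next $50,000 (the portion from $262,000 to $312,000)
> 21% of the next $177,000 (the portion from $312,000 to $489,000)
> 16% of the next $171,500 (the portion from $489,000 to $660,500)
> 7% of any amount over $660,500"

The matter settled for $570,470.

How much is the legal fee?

$148,335.20

First $142,000 at 34% = $48,280.00
Next $120,000 at 30.5% = $36,600.00
Next $50,000 at 26.5% = $13,250.00
Next $177,000 at 21% = $37,170.00
Remaining $81,470 at 16% = $13,035.20
Fee: $48,280.00 + $36,600.00 + $13,250.00 + $37,170.00 + $13,035.20 = $148,335.20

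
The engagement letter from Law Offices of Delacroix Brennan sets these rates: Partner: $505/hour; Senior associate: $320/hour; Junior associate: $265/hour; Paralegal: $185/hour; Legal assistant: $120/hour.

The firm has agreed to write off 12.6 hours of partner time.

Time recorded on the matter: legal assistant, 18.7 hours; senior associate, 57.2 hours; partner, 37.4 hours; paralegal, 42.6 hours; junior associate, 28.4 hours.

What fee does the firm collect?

Partner: 37.4 × $505 = $18,887.00
Senior associate: 57.2 × $320 = $18,304.00
Junior associate: 28.4 × $265 = $7,526.00
Paralegal: 42.6 × $185 = $7,881.00
Legal assistant: 18.7 × $120 = $2,244.00
Subtotal: $54,842.00
Write-off: 12.6 × $505 = $6,363.00
Total: $54,842.00 − $6,363.00 = $48,479.00

$48,479.00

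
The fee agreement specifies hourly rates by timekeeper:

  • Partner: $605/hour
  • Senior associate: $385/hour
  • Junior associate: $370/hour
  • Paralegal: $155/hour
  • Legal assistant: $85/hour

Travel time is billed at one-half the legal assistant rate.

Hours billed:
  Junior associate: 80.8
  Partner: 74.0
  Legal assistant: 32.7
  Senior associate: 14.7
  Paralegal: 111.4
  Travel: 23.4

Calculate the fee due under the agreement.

Partner: 74.0 × $605 = $44,770.00
Senior associate: 14.7 × $385 = $5,659.50
Junior associate: 80.8 × $370 = $29,896.00
Paralegal: 111.4 × $155 = $17,267.00
Legal assistant: 32.7 × $85 = $2,779.50
Subtotal: $44,770.00 + $5,659.50 + $29,896.00 + $17,267.00 + $2,779.50 = $100,372.00
Travel: 23.4 × ($85 ÷ 2) = 23.4 × $42.50 = $994.50
Total: $100,372.00 + $994.50 = $101,366.50

$101,366.50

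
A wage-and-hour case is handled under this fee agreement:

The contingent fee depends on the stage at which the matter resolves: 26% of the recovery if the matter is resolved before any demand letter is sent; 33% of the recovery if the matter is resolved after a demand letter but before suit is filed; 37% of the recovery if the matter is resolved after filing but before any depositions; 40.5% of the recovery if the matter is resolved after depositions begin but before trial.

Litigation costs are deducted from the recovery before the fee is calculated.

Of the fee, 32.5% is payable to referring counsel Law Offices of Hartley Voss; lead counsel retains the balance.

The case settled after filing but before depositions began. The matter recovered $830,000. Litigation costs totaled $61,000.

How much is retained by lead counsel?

Fee base (net of costs): $830,000 − $61,000 = $769,000
The matter settled after filing but before depositions began, so the 37% rate applies.
$769,000 × 37% = $284,530.00
Referral share: 32.5% of $284,530.00 = $92,472.25; lead counsel retains $284,530.00 − $92,472.25 = $192,057.75.

$192,057.75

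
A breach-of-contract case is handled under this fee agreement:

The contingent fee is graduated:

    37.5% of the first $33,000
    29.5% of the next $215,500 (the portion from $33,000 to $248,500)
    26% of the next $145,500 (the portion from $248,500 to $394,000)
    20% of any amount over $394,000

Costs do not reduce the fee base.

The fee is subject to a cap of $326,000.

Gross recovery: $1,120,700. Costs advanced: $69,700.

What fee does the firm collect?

Fee base is the gross recovery, $1,120,700; costs are reimbursed separately.
First $33,000 at 37.5% = $12,375.00
Next $215,500 at 29.5% = $63,572.50
Next $145,500 at 26% = $37,830.00
Remaining $726,700 at 20% = $145,340.00
Fee: $12,375.00 + $63,572.50 + $37,830.00 + $145,340.00 = $259,117.50
$259,117.50 is under the $326,000 cap.

$259,117.50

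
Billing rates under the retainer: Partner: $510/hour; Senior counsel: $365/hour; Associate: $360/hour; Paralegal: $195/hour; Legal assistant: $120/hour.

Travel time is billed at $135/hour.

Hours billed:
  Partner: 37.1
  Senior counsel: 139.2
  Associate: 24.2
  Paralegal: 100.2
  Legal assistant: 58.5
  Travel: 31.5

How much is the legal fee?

$109,252.50

Partner: 37.1 × $510 = $18,921.00
Senior counsel: 139.2 × $365 = $50,808.00
Associate: 24.2 × $360 = $8,712.00
Paralegal: 100.2 × $195 = $19,539.00
Legal assistant: 58.5 × $120 = $7,020.00
Subtotal: $18,921.00 + $50,808.00 + $8,712.00 + $19,539.00 + $7,020.00 = $105,000.00
Travel: 31.5 × $135 = $4,252.50
Total: $105,000.00 + $4,252.50 = $109,252.50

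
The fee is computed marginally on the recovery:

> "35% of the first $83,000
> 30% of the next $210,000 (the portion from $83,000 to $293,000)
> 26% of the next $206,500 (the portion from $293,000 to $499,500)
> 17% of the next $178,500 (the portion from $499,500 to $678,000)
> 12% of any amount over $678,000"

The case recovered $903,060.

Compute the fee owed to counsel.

First $83,000 at 35% = $29,050.00
Next $210,000 at 30% = $63,000.00
Next $206,500 at 26% = $53,690.00
Next $178,500 at 17% = $30,345.00
Remaining $225,060 at 12% = $27,007.20
Fee: $29,050.00 + $63,000.00 + $53,690.00 + $30,345.00 + $27,007.20 = $203,092.20

$203,092.20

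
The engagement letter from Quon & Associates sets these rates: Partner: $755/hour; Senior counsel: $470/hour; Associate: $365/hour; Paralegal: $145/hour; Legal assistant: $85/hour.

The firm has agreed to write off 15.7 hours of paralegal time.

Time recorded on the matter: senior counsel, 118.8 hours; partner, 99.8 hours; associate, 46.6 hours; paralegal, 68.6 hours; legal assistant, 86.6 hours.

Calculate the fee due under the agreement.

$163,225.50

Partner: 99.8 × $755 = $75,349.00
Senior counsel: 118.8 × $470 = $55,836.00
Associate: 46.6 × $365 = $17,009.00
Paralegal: 68.6 × $145 = $9,947.00
Legal assistant: 86.6 × $85 = $7,361.00
Subtotal: $165,502.00
Write-off: 15.7 × $145 = $2,276.50
Total: $165,502.00 − $2,276.50 = $163,225.50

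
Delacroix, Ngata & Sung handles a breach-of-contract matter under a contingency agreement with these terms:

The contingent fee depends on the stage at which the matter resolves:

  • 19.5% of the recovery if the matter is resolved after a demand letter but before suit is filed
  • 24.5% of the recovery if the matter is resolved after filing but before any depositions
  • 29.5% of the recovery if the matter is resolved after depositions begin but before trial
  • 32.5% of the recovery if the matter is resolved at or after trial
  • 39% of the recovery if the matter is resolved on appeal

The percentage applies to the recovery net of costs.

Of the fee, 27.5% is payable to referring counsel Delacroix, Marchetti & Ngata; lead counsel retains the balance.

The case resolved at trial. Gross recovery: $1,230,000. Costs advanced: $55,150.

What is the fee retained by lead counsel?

Fee base (net of costs): $1,230,000 − $55,150 = $1,174,850
The matter resolved at trial, so the 32.5% rate applies.
$1,174,850 × 32.5% = $381,826.25
Referral share: 27.5% of $381,826.25 = $105,002.22; lead counsel retains $381,826.25 − $105,002.22 = $276,824.03.

$276,824.03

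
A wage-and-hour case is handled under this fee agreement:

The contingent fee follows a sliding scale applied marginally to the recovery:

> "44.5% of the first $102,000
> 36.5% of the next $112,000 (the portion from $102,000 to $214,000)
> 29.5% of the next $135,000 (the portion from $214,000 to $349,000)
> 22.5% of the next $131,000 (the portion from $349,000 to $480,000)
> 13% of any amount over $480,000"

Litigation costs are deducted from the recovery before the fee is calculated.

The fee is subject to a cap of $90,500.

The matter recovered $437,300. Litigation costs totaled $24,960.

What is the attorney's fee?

$90,500.00

Fee base (net of costs): $437,300 − $24,960 = $412,340
First $102,000 at 44.5% = $45,390.00
Next $112,000 at 36.5% = $40,880.00
Next $135,000 at 29.5% = $39,825.00
Remaining $63,340 at 22.5% = $14,251.50
Fee: $45,390.00 + $40,880.00 + $39,825.00 + $14,251.50 = $140,346.50
$140,346.50 exceeds the $90,500 cap, so the fee is capped at $90,500.00.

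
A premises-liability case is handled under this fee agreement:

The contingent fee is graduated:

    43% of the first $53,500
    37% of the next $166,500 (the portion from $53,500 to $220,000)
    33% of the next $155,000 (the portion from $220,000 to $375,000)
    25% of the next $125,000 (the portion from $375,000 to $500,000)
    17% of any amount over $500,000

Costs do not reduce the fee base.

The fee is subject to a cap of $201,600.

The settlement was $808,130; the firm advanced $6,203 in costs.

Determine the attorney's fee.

Fee base is the gross recovery, $808,130; costs are reimbursed separately.
First $53,500 at 43% = $23,005.00
Next $166,500 at 37% = $61,605.00
Next $155,000 at 33% = $51,150.00
Next $125,000 at 25% = $31,250.00
Remaining $308,130 at 17% = $52,382.10
Fee: $23,005.00 + $61,605.00 + $51,150.00 + $31,250.00 + $52,382.10 = $219,392.10
$219,392.10 exceeds the $201,600 cap, so the fee is capped at $201,600.00.

$201,600.00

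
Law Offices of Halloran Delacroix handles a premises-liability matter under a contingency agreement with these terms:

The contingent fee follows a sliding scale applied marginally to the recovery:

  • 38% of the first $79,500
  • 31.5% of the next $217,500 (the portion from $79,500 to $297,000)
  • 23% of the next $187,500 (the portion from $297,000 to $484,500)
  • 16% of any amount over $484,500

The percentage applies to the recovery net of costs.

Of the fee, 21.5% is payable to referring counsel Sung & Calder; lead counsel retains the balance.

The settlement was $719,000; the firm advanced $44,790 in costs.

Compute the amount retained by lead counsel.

$135,177.86

Fee base (net of costs): $719,000 − $44,790 = $674,210
First $79,500 at 38% = $30,210.00
Next $217,500 at 31.5% = $68,512.50
Next $187,500 at 23% = $43,125.00
Remaining $189,710 at 16% = $30,353.60
Fee: $30,210.00 + $68,512.50 + $43,125.00 + $30,353.60 = $172,201.10
Referral share: 21.5% of $172,201.10 = $37,023.24; lead counsel retains $172,201.10 − $37,023.24 = $135,177.86.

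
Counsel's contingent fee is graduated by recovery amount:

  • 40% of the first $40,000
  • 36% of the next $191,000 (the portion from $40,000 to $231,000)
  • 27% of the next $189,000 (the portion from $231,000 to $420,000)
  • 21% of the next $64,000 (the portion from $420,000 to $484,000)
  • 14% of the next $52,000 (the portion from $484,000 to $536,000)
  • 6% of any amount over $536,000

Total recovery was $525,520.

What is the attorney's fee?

First $40,000 at 40% = $16,000.00
Next $191,000 at 36% = $68,760.00
Next $189,000 at 27% = $51,030.00
Next $64,000 at 21% = $13,440.00
Remaining $41,520 at 14% = $5,812.80
Fee: $16,000.00 + $68,760.00 + $51,030.00 + $13,440.00 + $5,812.80 = $155,042.80

$155,042.80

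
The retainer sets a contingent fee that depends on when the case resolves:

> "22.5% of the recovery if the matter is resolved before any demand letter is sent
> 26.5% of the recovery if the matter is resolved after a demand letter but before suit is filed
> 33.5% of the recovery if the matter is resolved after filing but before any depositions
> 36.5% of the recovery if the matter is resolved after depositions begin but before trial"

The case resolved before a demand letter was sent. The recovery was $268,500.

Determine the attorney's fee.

$60,412.50

The matter resolved before a demand letter was sent, so the 22.5% rate applies.
$268,500 × 22.5% = $60,412.50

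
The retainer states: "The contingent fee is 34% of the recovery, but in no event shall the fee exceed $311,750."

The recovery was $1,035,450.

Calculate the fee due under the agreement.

$311,750.00

34% of $1,035,450 = $352,053.00
That exceeds the $311,750 cap, so the fee is capped at $311,750.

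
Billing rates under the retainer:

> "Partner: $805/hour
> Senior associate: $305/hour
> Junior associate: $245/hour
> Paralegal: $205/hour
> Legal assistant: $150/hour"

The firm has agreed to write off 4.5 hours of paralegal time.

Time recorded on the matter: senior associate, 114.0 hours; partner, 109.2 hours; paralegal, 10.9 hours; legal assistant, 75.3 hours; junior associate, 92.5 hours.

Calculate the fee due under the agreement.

$157,945.50

Partner: 109.2 × $805 = $87,906.00
Senior associate: 114.0 × $305 = $34,770.00
Junior associate: 92.5 × $245 = $22,662.50
Paralegal: 10.9 × $205 = $2,234.50
Legal assistant: 75.3 × $150 = $11,295.00
Subtotal: $158,868.00
Write-off: 4.5 × $205 = $922.50
Total: $158,868.00 − $922.50 = $157,945.50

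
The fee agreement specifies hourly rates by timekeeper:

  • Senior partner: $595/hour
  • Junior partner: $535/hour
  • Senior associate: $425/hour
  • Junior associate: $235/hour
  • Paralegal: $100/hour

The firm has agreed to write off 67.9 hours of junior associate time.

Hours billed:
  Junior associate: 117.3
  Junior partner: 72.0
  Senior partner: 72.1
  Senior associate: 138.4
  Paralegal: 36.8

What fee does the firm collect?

Senior partner: 72.1 × $595 = $42,899.50
Junior partner: 72.0 × $535 = $38,520.00
Senior associate: 138.4 × $425 = $58,820.00
Junior associate: 117.3 × $235 = $27,565.50
Paralegal: 36.8 × $100 = $3,680.00
Subtotal: $171,485.00
Write-off: 67.9 × $235 = $15,956.50
Total: $171,485.00 − $15,956.50 = $155,528.50

$155,528.50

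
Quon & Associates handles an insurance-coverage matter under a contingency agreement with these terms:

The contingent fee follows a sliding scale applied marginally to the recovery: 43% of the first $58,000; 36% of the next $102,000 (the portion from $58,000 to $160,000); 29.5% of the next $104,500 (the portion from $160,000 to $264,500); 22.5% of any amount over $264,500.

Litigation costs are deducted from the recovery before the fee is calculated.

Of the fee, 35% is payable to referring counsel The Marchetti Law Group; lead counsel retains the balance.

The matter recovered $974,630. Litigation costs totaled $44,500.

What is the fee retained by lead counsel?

Fee base (net of costs): $974,630 − $44,500 = $930,130
First $58,000 at 43% = $24,940.00
Next $102,000 at 36% = $36,720.00
Next $104,500 at 29.5% = $30,827.50
Remaining $665,630 at 22.5% = $149,766.75
Fee: $24,940.00 + $36,720.00 + $30,827.50 + $149,766.75 = $242,254.25
Referral share: 35% of $242,254.25 = $84,788.99; lead counsel retains $242,254.25 − $84,788.99 = $157,465.26.

$157,465.26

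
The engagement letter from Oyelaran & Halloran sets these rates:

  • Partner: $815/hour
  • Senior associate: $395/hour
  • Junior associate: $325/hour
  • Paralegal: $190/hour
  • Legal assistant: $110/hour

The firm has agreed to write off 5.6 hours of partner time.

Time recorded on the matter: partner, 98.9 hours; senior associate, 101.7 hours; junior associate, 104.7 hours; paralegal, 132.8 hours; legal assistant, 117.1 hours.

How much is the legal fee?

$188,351.50

Partner: 98.9 × $815 = $80,603.50
Senior associate: 101.7 × $395 = $40,171.50
Junior associate: 104.7 × $325 = $34,027.50
Paralegal: 132.8 × $190 = $25,232.00
Legal assistant: 117.1 × $110 = $12,881.00
Subtotal: $192,915.50
Write-off: 5.6 × $815 = $4,564.00
Total: $192,915.50 − $4,564.00 = $188,351.50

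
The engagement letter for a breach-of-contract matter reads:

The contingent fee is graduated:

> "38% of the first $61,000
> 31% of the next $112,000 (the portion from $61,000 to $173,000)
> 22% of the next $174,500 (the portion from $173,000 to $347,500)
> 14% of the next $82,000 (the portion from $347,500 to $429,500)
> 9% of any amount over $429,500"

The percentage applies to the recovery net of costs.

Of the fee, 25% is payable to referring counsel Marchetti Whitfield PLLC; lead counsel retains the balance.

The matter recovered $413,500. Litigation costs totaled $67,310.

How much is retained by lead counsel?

$72,001.35

Fee base (net of costs): $413,500 − $67,310 = $346,190
First $61,000 at 38% = $23,180.00
Next $112,000 at 31% = $34,720.00
Remaining $173,190 at 22% = $38,101.80
Fee: $23,180.00 + $34,720.00 + $38,101.80 = $96,001.80
Referral share: 25% of $96,001.80 = $24,000.45; lead counsel retains $96,001.80 − $24,000.45 = $72,001.35.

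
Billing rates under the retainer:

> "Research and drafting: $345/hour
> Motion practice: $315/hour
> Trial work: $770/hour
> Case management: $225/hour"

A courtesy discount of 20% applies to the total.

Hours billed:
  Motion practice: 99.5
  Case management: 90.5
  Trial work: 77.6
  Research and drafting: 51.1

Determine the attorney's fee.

$103,269.20

Research and drafting: 51.1 × $345 = $17,629.50
Motion practice: 99.5 × $315 = $31,342.50
Trial work: 77.6 × $770 = $59,752.00
Case management: 90.5 × $225 = $20,362.50
Subtotal: $129,086.50
Less 20% discount: −$25,817.30
Total: $129,086.50 − $25,817.30 = $103,269.20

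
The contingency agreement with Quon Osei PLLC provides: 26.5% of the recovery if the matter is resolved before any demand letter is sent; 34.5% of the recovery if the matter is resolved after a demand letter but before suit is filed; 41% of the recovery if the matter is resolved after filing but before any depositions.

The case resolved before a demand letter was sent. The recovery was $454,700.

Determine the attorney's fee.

The matter resolved before a demand letter was sent, so the 26.5% rate applies.
$454,700 × 26.5% = $120,495.50

$120,495.50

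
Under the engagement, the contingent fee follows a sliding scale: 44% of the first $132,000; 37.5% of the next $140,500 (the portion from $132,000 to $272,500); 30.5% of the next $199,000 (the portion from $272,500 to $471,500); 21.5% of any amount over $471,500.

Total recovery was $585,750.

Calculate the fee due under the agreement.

First $132,000 at 44% = $58,080.00
Next $140,500 at 37.5% = $52,687.50
Next $199,000 at 30.5% = $60,695.00
Remaining $114,250 at 21.5% = $24,563.75
Fee: $58,080.00 + $52,687.50 + $60,695.00 + $24,563.75 = $196,026.25

$196,026.25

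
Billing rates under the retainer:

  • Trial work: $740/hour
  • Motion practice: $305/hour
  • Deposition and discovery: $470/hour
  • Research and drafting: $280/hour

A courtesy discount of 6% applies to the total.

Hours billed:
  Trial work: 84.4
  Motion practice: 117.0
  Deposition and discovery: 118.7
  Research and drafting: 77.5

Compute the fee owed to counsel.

$165,092.20

Trial work: 84.4 × $740 = $62,456.00
Motion practice: 117.0 × $305 = $35,685.00
Deposition and discovery: 118.7 × $470 = $55,789.00
Research and drafting: 77.5 × $280 = $21,700.00
Subtotal: $175,630.00
Less 6% discount: −$10,537.80
Total: $175,630.00 − $10,537.80 = $165,092.20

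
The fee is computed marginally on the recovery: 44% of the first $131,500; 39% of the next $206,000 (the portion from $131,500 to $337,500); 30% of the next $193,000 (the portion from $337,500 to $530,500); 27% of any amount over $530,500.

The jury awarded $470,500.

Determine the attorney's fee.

First $131,500 at 44% = $57,860.00
Next $206,000 at 39% = $80,340.00
Remaining $133,000 at 30% = $39,900.00
Fee: $57,860.00 + $80,340.00 + $39,900.00 = $178,100.00

$178,100.00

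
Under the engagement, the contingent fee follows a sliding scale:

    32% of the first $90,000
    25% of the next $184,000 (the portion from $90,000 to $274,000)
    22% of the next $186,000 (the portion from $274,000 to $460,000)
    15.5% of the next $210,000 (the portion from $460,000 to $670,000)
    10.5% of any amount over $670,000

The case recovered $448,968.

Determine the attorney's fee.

First $90,000 at 32% = $28,800.00
Next $184,000 at 25% = $46,000.00
Remaining $174,968 at 22% = $38,492.96
Fee: $28,800.00 + $46,000.00 + $38,492.96 = $113,292.96

$113,292.96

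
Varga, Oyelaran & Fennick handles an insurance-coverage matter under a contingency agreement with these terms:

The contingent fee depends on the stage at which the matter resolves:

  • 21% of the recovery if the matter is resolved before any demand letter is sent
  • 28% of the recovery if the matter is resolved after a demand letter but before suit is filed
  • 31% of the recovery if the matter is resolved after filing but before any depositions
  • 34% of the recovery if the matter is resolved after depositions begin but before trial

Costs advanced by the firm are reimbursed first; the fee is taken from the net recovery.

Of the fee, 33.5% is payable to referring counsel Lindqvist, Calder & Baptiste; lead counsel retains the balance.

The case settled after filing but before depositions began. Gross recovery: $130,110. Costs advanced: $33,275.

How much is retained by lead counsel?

$19,962.54

Fee base (net of costs): $130,110 − $33,275 = $96,835
The matter settled after filing but before depositions began, so the 31% rate applies.
$96,835 × 31% = $30,018.85
Referral share: 33.5% of $30,018.85 = $10,056.31; lead counsel retains $30,018.85 − $10,056.31 = $19,962.54.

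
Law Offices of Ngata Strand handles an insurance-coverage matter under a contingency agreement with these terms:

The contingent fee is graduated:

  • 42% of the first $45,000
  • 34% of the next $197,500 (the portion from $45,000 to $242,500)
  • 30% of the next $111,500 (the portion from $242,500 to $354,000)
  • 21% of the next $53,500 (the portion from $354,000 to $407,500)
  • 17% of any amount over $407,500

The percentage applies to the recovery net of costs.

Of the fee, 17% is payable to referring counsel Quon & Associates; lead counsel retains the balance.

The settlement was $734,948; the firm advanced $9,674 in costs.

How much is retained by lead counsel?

Fee base (net of costs): $734,948 − $9,674 = $725,274
First $45,000 at 42% = $18,900.00
Next $197,500 at 34% = $67,150.00
Next $111,500 at 30% = $33,450.00
Next $53,500 at 21% = $11,235.00
Remaining $317,774 at 17% = $54,021.58
Fee: $18,900.00 + $67,150.00 + $33,450.00 + $11,235.00 + $54,021.58 = $184,756.58
Referral share: 17% of $184,756.58 = $31,408.62; lead counsel retains $184,756.58 − $31,408.62 = $153,347.96.

$153,347.96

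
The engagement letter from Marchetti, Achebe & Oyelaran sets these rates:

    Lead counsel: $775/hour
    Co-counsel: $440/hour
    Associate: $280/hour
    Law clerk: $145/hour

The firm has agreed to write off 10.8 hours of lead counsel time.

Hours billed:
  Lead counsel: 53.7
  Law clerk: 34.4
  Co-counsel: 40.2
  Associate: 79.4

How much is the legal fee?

$78,155.50

Lead counsel: 53.7 × $775 = $41,617.50
Co-counsel: 40.2 × $440 = $17,688.00
Associate: 79.4 × $280 = $22,232.00
Law clerk: 34.4 × $145 = $4,988.00
Subtotal: $86,525.50
Write-off: 10.8 × $775 = $8,370.00
Total: $86,525.50 − $8,370.00 = $78,155.50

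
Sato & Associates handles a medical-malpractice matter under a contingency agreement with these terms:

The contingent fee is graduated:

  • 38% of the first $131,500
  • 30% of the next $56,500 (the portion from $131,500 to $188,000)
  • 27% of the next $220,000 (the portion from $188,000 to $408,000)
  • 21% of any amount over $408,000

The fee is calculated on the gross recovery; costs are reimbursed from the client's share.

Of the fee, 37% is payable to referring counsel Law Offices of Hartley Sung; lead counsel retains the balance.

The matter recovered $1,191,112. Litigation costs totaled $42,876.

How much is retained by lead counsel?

$183,187.32

Fee base is the gross recovery, $1,191,112; costs are reimbursed separately.
First $131,500 at 38% = $49,970.00
Next $56,500 at 30% = $16,950.00
Next $220,000 at 27% = $59,400.00
Remaining $783,112 at 21% = $164,453.52
Fee: $49,970.00 + $16,950.00 + $59,400.00 + $164,453.52 = $290,773.52
Referral share: 37% of $290,773.52 = $107,586.20; lead counsel retains $290,773.52 − $107,586.20 = $183,187.32.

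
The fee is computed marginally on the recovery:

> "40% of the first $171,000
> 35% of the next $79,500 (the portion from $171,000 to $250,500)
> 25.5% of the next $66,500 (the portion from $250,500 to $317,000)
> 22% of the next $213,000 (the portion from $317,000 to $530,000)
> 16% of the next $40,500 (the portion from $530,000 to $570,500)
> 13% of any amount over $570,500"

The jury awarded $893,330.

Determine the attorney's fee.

$208,490.40

First $171,000 at 40% = $68,400.00
Next $79,500 at 35% = $27,825.00
Next $66,500 at 25.5% = $16,957.50
Next $213,000 at 22% = $46,860.00
Next $40,500 at 16% = $6,480.00
Remaining $322,830 at 13% = $41,967.90
Fee: $68,400.00 + $27,825.00 + $16,957.50 + $46,860.00 + $6,480.00 + $41,967.90 = $208,490.40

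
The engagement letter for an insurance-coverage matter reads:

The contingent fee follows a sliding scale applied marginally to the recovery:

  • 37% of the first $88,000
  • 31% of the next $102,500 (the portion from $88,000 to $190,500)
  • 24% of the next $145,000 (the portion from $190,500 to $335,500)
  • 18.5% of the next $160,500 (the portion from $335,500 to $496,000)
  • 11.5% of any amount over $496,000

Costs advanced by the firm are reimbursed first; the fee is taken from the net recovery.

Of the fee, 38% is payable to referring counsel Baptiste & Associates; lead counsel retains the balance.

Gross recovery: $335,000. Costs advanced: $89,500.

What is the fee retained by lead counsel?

Fee base (net of costs): $335,000 − $89,500 = $245,500
First $88,000 at 37% = $32,560.00
Next $102,500 at 31% = $31,775.00
Remaining $55,000 at 24% = $13,200.00
Fee: $32,560.00 + $31,775.00 + $13,200.00 = $77,535.00
Referral share: 38% of $77,535.00 = $29,463.30; lead counsel retains $77,535.00 − $29,463.30 = $48,071.70.

$48,071.70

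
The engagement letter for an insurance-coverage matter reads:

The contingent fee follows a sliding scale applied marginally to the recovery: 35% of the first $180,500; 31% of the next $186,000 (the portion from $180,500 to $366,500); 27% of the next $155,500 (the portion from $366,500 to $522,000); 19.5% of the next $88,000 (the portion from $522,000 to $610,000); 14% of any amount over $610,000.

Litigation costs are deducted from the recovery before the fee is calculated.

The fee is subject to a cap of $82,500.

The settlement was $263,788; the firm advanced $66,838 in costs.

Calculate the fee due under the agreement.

Fee base (net of costs): $263,788 − $66,838 = $196,950
First $180,500 at 35% = $63,175.00
Remaining $16,450 at 31% = $5,099.50
Fee: $63,175.00 + $5,099.50 = $68,274.50
$68,274.50 is under the $82,500 cap.

$68,274.50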